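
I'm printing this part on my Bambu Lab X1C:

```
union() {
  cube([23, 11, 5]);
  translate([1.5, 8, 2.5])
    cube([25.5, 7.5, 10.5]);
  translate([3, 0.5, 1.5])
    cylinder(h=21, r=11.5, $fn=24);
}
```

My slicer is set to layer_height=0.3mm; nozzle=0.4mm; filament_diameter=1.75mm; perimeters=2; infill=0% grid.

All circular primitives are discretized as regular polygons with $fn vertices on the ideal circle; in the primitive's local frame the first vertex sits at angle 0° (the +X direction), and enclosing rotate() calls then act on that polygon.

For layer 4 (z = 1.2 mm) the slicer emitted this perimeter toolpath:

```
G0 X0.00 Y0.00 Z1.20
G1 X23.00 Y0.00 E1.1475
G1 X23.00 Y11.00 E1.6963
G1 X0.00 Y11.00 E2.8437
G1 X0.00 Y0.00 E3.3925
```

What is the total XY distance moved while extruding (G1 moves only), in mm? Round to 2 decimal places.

Sum the Euclidean lengths of each G1 segment: total = 68.00 mm.

68.00 mm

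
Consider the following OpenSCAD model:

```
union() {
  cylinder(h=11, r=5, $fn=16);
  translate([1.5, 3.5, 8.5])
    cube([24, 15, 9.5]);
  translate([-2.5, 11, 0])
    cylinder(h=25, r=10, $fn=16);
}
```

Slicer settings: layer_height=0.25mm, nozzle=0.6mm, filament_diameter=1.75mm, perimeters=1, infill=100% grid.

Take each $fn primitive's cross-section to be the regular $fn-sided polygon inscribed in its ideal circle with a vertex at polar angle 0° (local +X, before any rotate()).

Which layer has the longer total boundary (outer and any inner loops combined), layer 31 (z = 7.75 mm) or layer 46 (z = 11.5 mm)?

layer 46 (z = 11.5 mm)

Layer 31 (z = 7.75): the cylinder: section is a regular 16-gon, circumradius r=5 (perimeter = 2·16·5.000·sin(180°/16) = 31.21 mm); the cube at (1.5, 3.5) is absent (z outside [8.5, 18]); the cylinder at (-2.5, 11): section is a regular 16-gon, circumradius r=10 (perimeter = 2·16·10.000·sin(180°/16) = 62.43 mm); Taking the union: the regions partially overlap (shared area 21.26 mm²), so the edge portions inside another operand are dropped and the merged outline is re-measured after clipping — boundary = 74.18 mm. So its perimeter = 74.18 mm. Layer 46 (z = 11.5): the cylinder is not intersected at this z (z outside [0, 11]); the cube at (1.5, 3.5) (footprint 24×15) is included at this height (perimeter 78.00 mm); the r=10 cylinder at (-2.5, 11) contributes a regular 16-gon of circumradius 10 (perimeter = 2·16·10.000·sin(180°/16) = 62.43 mm); Taking the union: the regions partially overlap (shared area 72.33 mm²), so the edge portions inside another operand are dropped and the merged outline is re-measured after clipping — boundary = 103.42 mm. So its perimeter = 103.42 mm. Layer 46 is larger (103.42 vs 74.18 mm).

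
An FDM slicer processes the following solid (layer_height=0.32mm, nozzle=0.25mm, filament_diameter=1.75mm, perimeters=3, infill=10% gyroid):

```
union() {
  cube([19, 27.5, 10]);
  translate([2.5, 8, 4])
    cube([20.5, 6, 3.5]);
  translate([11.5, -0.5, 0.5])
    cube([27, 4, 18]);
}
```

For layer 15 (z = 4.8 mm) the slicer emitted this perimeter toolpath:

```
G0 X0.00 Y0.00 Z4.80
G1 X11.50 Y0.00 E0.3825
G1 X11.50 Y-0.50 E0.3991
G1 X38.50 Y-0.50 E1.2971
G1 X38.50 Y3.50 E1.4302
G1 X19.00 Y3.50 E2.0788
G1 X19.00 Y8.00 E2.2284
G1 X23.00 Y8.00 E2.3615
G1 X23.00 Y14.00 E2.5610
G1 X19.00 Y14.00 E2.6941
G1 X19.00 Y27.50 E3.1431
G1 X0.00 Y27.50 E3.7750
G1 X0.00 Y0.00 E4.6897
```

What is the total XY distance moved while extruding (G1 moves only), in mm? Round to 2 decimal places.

Sum the Euclidean lengths of each G1 segment: total = 141.00 mm.

141.00 mm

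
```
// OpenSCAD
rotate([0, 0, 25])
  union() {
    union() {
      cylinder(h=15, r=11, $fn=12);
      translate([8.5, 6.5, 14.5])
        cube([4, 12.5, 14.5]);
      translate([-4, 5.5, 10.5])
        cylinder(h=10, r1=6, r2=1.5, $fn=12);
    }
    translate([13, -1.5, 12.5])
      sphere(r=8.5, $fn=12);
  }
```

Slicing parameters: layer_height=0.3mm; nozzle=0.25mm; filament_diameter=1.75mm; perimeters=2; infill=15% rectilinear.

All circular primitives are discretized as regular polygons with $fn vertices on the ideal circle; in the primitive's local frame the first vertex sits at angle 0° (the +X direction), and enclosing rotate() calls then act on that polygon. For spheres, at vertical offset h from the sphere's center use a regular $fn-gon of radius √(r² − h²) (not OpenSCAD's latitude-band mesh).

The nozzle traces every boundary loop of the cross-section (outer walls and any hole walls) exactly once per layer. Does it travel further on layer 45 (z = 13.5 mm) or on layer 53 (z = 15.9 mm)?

Layer 45 (z = 13.5): the r=11 cylinder gives a regular 12-gon of circumradius 11 (constant along its height) (perimeter = 2·12·11.000·sin(180°/12) = 68.33 mm); the cube at (8.5, 6.5) is not intersected at this z (z outside [14.5, 29]); the cone at (-4, 5.5): at t=0.300 of its height the radius interpolates to r₁+(r₂−r₁)t = 4.650, giving a regular 12-gon of that circumradius (perimeter = 2·12·4.650·sin(180°/12) = 28.88 mm); Combining (union): the regions partially overlap (shared area 62.53 mm²), so the edge portions inside another operand are dropped and the merged outline is re-measured after clipping — boundary = 68.76 mm; the r=8.5 sphere at (13, -1.5) contributes a regular 12-gon of circumradius √(8.5²−1²) = 8.441 (perimeter = 2·12·8.441·sin(180°/12) = 52.43 mm); Taking the union: the regions partially overlap (shared area 55.56 mm²), so the edge portions inside another operand are dropped and the merged outline is re-measured after clipping — boundary = 90.34 mm; (whole slice rotated 25° about Z — lengths, areas and connectivity unchanged). So its perimeter = 90.34 mm. Layer 53 (z = 15.9): the cylinder is absent (z outside [0, 15]); the cube at (8.5, 6.5) (footprint 4×12.5) is included at this height (perimeter 33.00 mm); the cone at (-4, 5.5) (r1=6→r2=1.5) has section circumradius 3.570 here — a regular 12-gon (perimeter = 2·12·3.570·sin(180°/12) = 22.18 mm); Merging all regions: the 2 present regions are separate (no shared area or edge), so areas and boundary lengths simply add and each stays a separate island — boundary = 55.18 mm; the sphere at (13, -1.5): section is a regular 12-gon, circumradius = √(r²−h²) = √(8.5²−3.4²) = 7.790 (perimeter = 2·12·7.790·sin(180°/12) = 48.39 mm); Merging all regions: the 2 present regions are separate (no shared area or edge), so areas and boundary lengths simply add and each stays a separate island — boundary = 103.57 mm; (whole slice rotated 25° about Z — lengths, areas and connectivity unchanged). So its perimeter = 103.57 mm. Layer 53 is larger (103.57 vs 90.34 mm).

layer 53 (z = 15.9 mm)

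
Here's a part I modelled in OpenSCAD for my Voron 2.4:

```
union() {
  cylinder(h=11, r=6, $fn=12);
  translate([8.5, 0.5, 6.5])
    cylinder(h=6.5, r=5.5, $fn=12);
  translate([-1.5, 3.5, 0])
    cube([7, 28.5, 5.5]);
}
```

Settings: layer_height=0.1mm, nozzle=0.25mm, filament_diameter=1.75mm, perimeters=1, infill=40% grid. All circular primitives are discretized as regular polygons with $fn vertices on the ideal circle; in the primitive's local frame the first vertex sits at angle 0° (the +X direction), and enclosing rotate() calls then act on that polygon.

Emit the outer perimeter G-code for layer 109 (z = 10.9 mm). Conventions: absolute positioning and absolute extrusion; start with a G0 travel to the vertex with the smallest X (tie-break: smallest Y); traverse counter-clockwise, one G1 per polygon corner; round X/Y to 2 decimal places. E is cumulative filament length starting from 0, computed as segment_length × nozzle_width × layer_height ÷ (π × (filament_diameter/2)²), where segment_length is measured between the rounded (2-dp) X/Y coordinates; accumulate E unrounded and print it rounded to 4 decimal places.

G0 X-6.00 Y0.00 Z10.90
G1 X-5.20 Y-3.00 E0.0323
G1 X-3.00 Y-5.20 E0.0646
G1 X0.00 Y-6.00 E0.0969
G1 X3.00 Y-5.20 E0.1292
G1 X4.84 Y-3.35 E0.1563
G1 X5.75 Y-4.26 E0.1696
G1 X8.50 Y-5.00 E0.1992
G1 X11.25 Y-4.26 E0.2288
G1 X13.26 Y-2.25 E0.2584
G1 X14.00 Y0.50 E0.2880
G1 X13.26 Y3.25 E0.3176
G1 X11.25 Y5.26 E0.3471
G1 X8.50 Y6.00 E0.3767
G1 X5.75 Y5.26 E0.4063
G1 X4.34 Y3.85 E0.4271
G1 X3.00 Y5.20 E0.4468
G1 X0.00 Y6.00 E0.4791
G1 X-3.00 Y5.20 E0.5114
G1 X-5.20 Y3.00 E0.5437
G1 X-6.00 Y0.00 E0.5760

At z = 10.9 mm: the cylinder: section is a regular 12-gon, circumradius r=6; the cylinder at (8.5, 0.5): section is a regular 12-gon, circumradius r=5.5; the cube at (-1.5, 3.5) is not intersected at this z (z outside [0, 5.5]); Combining (union): the regions partially overlap (shared area 13.74 mm²), so overlapping operands fuse into one piece — 1 connected region. The outline is a single polygon with 20 vertices. Extrusion per mm of travel: 0.25 × 0.1 / (π × 0.875²) = 0.010394. Accumulating E over each segment gives final E = 0.5760.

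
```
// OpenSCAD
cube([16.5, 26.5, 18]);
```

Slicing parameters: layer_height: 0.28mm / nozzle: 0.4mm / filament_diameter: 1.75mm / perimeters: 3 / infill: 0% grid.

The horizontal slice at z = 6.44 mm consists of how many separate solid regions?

At z = 6.44 mm: the cube (footprint 16.5×26.5) is included at this height. The result has 1 disconnected region.

1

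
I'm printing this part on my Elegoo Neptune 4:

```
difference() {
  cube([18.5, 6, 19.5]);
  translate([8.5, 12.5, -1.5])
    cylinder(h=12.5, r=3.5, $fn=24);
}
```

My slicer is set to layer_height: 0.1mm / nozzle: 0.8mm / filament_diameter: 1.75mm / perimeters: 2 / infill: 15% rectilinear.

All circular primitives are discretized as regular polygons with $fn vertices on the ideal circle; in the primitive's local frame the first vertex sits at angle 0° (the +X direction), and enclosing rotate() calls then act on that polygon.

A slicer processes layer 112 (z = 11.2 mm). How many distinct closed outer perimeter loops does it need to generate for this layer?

1

At z = 11.2 mm: the cube (footprint 18.5×6) is included at this height; the cylinder at (8.5, 12.5) is absent (z outside [-1.5, 11]); Subtracting the remaining from the first: none of the subtracted shapes is present at this height, so the 18.5×6 cube is unchanged — 1 connected region. The result has 1 disconnected region.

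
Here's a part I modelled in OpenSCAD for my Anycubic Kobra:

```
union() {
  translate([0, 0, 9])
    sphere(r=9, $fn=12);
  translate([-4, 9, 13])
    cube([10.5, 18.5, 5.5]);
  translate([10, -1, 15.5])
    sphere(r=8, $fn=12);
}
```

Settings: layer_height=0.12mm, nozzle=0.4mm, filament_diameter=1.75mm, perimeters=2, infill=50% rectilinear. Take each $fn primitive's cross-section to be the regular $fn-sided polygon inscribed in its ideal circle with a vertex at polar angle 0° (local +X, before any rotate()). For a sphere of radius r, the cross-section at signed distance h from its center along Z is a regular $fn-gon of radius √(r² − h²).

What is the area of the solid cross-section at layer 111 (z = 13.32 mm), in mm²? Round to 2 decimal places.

At z = 13.32 mm: the r=9 sphere contributes a regular 12-gon of circumradius √(9²−4.32²) = 7.895 (area = (12/2)·7.895²·sin(360°/12) = 187.01 mm²); the cube at (-4, 9) is present — its section is the full 10.5×18.5 rectangle (area 194.25 mm²); the sphere at (10, -1): section is a regular 12-gon, circumradius = √(r²−h²) = √(8²−2.18²) = 7.697 (area = (12/2)·7.697²·sin(360°/12) = 177.74 mm²); Taking the union: the regions partially overlap — summed areas 559.01 mm² minus the doubly-counted overlap 41.09 mm² gives 517.91 mm² — area = 517.91 mm². Overall, the cross-section has 2 separate islands. Net area = 517.91 mm².

517.91 mm²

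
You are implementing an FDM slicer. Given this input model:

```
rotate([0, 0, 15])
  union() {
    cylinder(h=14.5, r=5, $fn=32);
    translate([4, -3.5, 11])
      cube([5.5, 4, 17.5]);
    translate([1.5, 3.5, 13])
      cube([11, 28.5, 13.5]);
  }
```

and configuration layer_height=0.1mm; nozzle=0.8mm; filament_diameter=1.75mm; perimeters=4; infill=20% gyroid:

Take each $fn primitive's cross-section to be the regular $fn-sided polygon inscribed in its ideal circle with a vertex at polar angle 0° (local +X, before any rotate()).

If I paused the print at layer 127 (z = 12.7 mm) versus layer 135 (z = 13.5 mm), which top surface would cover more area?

Layer 127 (z = 12.7): the r=5 cylinder contributes a regular 32-gon of circumradius 5 (area = (32/2)·5.000²·sin(360°/32) = 78.04 mm²); the cube at (4, -3.5) is present — its section is the full 5.5×4 rectangle (area 22.00 mm²); the cube at (1.5, 3.5) is not intersected at this z (z outside [13, 26.5]); Merging all regions: the regions partially overlap — summed areas 100.04 mm² minus the doubly-counted overlap 2.48 mm² gives 97.55 mm² — area = 97.55 mm²; (rotated 15° about Z; rotation is an isometry so areas/perimeters/island counts are preserved). So its area = 97.55 mm². Layer 135 (z = 13.5): the r=5 cylinder contributes a regular 32-gon of circumradius 5 (area = (32/2)·5.000²·sin(360°/32) = 78.04 mm²); the 5.5×4 cube at (4, -3.5) contributes its full rectangle (area 22.00 mm²); the cube at (1.5, 3.5) is present — its section is the full 11×28.5 rectangle (area 313.50 mm²); Merging all regions: the regions partially overlap — summed areas 413.54 mm² minus the doubly-counted overlap 4.00 mm² gives 409.53 mm² — area = 409.53 mm²; (rotated 15° about Z; rotation is an isometry so areas/perimeters/island counts are preserved). So its area = 409.53 mm². Layer 135 is larger (409.53 vs 97.55 mm²).

layer 135 (z = 13.5 mm)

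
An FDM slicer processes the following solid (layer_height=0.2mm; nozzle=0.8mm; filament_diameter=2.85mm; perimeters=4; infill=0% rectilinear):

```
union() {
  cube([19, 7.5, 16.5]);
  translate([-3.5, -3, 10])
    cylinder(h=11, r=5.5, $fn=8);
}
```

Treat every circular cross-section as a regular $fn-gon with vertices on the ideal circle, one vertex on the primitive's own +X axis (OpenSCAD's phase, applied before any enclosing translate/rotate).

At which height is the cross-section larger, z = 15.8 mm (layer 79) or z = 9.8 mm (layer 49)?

Layer 79 (z = 15.8): the 19×7.5 cube contributes its full rectangle (area 142.50 mm²); the r=5.5 cylinder at (-3.5, -3) contributes a regular 8-gon of circumradius 5.5 (area = (8/2)·5.500²·sin(360°/8) = 85.56 mm²); Combining (union): the regions partially overlap — summed areas 228.06 mm² minus the doubly-counted overlap 0.54 mm² gives 227.52 mm² — area = 227.52 mm². So its area = 227.52 mm². Layer 49 (z = 9.8): the 19×7.5 cube contributes its full rectangle (area 142.50 mm²); the cylinder at (-3.5, -3) is absent (z outside [10, 21]); Taking the union: only the 19×7.5 cube is present, so the union is just that shape — area = 142.50 mm². So its area = 142.50 mm². Layer 79 is larger (227.52 vs 142.50 mm²).

layer 79 (z = 15.8 mm)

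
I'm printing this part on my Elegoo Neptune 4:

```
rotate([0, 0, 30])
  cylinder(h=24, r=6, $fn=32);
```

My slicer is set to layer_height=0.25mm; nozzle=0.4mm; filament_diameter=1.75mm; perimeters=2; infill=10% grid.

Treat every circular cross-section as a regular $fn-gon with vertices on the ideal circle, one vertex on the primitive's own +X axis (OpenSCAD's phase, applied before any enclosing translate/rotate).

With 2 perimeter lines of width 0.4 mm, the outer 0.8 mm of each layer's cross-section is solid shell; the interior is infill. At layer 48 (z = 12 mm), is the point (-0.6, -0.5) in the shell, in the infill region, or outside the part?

At z = 12 mm: the r=6 cylinder contributes a regular 32-gon of circumradius 6; (rotated 30° about Z; rotation is an isometry so areas/perimeters/island counts are preserved). Overall, the cross-section is a single solid region. Undo the 30° rotation: the query point maps to (-0.770, -0.133) in the un-rotated model frame. The nearest boundary edge runs (-6.00, 0.00)→(-5.88, -1.17); distance from the point to it = 5.19 mm. The point is inside the cross-section and 5.19 mm from the nearest boundary — more than the 0.8 mm shell width (2 × 0.4), so it's in the infill interior.

infill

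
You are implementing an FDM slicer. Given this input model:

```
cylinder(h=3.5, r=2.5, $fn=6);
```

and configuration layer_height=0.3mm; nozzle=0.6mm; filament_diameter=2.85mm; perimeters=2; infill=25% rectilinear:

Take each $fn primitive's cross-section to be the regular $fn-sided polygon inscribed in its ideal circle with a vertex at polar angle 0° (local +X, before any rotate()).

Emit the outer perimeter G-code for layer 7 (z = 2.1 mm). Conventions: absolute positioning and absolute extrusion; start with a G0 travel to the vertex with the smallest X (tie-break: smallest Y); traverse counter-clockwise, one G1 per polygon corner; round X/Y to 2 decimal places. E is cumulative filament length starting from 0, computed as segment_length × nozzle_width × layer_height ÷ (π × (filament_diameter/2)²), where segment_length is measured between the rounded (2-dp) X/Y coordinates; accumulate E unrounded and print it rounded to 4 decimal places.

G0 X-2.50 Y0.00 Z2.10
G1 X-1.25 Y-2.17 E0.0707
G1 X1.25 Y-2.17 E0.1412
G1 X2.50 Y0.00 E0.2119
G1 X1.25 Y2.17 E0.2825
G1 X-1.25 Y2.17 E0.3531
G1 X-2.50 Y0.00 E0.4237

At z = 2.1 mm: the r=2.5 cylinder gives a regular 6-gon of circumradius 2.5 (constant along its height). The outline is a single polygon with 6 vertices. Extrusion per mm of travel: 0.6 × 0.3 / (π × 1.425²) = 0.028216. Accumulating E over each segment gives final E = 0.4237.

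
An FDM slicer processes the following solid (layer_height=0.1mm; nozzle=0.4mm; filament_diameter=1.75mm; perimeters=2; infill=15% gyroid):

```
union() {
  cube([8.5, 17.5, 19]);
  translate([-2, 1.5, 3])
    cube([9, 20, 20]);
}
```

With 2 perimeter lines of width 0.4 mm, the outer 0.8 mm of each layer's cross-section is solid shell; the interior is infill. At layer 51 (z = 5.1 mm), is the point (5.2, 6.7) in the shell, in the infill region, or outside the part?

At z = 5.1 mm: the cube is present — its section is the full 8.5×17.5 rectangle; the cube at (-2, 1.5) (footprint 9×20) is included at this height; Taking the union: the regions partially overlap (shared area 112.00 mm²), so overlapping operands fuse into one piece — 1 connected region. Overall, the cross-section is a single solid region. The nearest boundary edge runs (8.50, 17.50)→(8.50, 0.00); distance from the point to it = 3.30 mm. The point is inside the cross-section and 3.30 mm from the nearest boundary — more than the 0.8 mm shell width (2 × 0.4), so it's in the infill interior.

infill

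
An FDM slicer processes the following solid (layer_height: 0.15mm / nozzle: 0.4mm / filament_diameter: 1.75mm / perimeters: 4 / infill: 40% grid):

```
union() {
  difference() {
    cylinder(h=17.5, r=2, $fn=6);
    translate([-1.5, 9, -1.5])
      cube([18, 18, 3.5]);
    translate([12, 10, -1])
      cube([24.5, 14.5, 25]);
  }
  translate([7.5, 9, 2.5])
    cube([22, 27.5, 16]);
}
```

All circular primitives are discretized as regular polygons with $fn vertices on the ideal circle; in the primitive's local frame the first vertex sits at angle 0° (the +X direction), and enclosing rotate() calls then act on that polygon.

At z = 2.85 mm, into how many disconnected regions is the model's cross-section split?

2

At z = 2.85 mm: the cylinder: section is a regular 6-gon, circumradius r=2; the cube at (-1.5, 9) is not intersected at this z (z outside [-1.5, 2]); the 24.5×14.5 cube at (12, 10) contributes its full rectangle; Taking the first minus the rest: starting from the r=2 cylinder, the 24.5×14.5 cube at (12, 10) misses the remaining region (no effect) — 1 connected region; the cube at (7.5, 9) is present — its section is the full 22×27.5 rectangle; Merging all regions: the 2 present regions are separate (no shared area or edge), so areas and boundary lengths simply add and each stays a separate island — 2 connected regions. The result has 2 disconnected regions.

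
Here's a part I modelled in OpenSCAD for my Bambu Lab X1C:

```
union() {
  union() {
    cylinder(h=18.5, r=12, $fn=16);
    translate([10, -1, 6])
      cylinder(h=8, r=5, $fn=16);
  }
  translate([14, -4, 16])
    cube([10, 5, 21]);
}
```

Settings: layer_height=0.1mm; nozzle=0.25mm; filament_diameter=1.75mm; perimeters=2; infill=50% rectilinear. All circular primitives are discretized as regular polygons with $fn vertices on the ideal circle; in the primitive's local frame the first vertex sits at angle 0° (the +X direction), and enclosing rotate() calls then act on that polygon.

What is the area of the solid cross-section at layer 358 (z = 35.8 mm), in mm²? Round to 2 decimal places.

At z = 35.8 mm: the cylinder does not reach this height (z outside [0, 18.5]); the cylinder at (10, -1) is absent (z outside [6, 14]); Taking the union: nothing is present at this height; the cube at (14, -4) is present — its section is the full 10×5 rectangle (area 50.00 mm²); Merging all regions: only the 10×5 cube at (14, -4) is present, so the union is just that shape — area = 50.00 mm². Overall, the cross-section is a single solid region. Net area = 50.00 mm².

50.00 mm²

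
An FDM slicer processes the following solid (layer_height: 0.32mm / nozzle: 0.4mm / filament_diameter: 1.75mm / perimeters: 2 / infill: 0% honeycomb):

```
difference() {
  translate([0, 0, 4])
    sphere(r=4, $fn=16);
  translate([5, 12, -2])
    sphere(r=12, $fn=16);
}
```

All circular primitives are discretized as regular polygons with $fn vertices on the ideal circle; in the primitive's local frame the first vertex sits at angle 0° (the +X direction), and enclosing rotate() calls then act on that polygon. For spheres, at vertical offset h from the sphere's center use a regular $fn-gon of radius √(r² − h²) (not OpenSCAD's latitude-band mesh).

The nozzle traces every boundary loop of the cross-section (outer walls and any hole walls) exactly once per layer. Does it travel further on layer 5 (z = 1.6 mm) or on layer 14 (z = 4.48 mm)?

layer 14 (z = 4.48 mm)

Layer 5 (z = 1.6): the r=4 sphere slices to a regular 16-gon of circumradius 3.200 (√(r²−h²) with h=2.4 from center) (perimeter = 2·16·3.200·sin(180°/16) = 19.98 mm); the sphere at (5, 12): section is a regular 16-gon, circumradius = √(r²−h²) = √(12²−3.6²) = 11.447 (perimeter = 2·16·11.447·sin(180°/16) = 71.46 mm); Subtracting the remaining from the first: starting from the r=4 sphere, the r=12 sphere at (5, 12) partially overlaps it — only the 4.95 mm² overlap (of its 401.17 mm²) is removed, clipping the outline — boundary = 19.36 mm. So its perimeter = 19.36 mm. Layer 14 (z = 4.48): the r=4 sphere contributes a regular 16-gon of circumradius √(4²−0.48²) = 3.971 (perimeter = 2·16·3.971·sin(180°/16) = 24.79 mm); the r=12 sphere at (5, 12) slices to a regular 16-gon of circumradius 10.100 (√(r²−h²) with h=6.48 from center) (perimeter = 2·16·10.100·sin(180°/16) = 63.05 mm); Taking the first minus the rest: starting from the r=4 sphere, the r=12 sphere at (5, 12) partially overlaps it — only the 2.59 mm² overlap (of its 312.30 mm²) is removed, clipping the outline — boundary = 24.59 mm. So its perimeter = 24.59 mm. Layer 14 is larger (24.59 vs 19.36 mm).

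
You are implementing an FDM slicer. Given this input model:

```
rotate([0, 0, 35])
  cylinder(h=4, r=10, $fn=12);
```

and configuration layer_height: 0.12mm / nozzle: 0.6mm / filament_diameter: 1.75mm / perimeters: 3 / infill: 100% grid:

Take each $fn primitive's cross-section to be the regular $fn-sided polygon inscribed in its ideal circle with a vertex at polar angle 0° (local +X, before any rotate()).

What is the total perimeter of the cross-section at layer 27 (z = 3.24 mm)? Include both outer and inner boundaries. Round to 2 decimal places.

At z = 3.24 mm: the r=10 cylinder contributes a regular 12-gon of circumradius 10 (perimeter = 2·12·10.000·sin(180°/12) = 62.12 mm); (whole slice rotated 35° about Z — lengths, areas and connectivity unchanged). Overall, the cross-section is a single solid region. Total boundary length (outer) = 62.12 mm.

62.12 mm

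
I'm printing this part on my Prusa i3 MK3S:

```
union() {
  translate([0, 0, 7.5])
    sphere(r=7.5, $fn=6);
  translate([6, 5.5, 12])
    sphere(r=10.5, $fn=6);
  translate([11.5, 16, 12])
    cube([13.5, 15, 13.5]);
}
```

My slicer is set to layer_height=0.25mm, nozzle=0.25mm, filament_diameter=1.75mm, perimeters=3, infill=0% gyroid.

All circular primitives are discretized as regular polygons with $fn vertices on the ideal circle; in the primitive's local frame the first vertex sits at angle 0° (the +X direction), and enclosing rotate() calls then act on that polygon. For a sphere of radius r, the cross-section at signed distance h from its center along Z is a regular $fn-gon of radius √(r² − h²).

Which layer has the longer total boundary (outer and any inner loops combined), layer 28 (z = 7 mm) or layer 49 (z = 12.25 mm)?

Layer 28 (z = 7): the sphere: section is a regular 6-gon, circumradius = √(r²−h²) = √(7.5²−0.5²) = 7.483 (perimeter = 2·6·7.483·sin(180°/6) = 44.90 mm); the sphere at (6, 5.5): section is a regular 6-gon, circumradius = √(r²−h²) = √(10.5²−5²) = 9.233 (perimeter = 2·6·9.233·sin(180°/6) = 55.40 mm); the cube at (11.5, 16) does not reach this height (z outside [12, 25.5]); Merging all regions: the regions partially overlap (shared area 63.54 mm²), so the edge portions inside another operand are dropped and the merged outline is re-measured after clipping — boundary = 68.50 mm. So its perimeter = 68.50 mm. Layer 49 (z = 12.25): the sphere: section is a regular 6-gon, circumradius = √(r²−h²) = √(7.5²−4.75²) = 5.804 (perimeter = 2·6·5.804·sin(180°/6) = 34.82 mm); the sphere at (6, 5.5): section is a regular 6-gon, circumradius = √(r²−h²) = √(10.5²−0.25²) = 10.497 (perimeter = 2·6·10.497·sin(180°/6) = 62.98 mm); the 13.5×15 cube at (11.5, 16) contributes its full rectangle (perimeter 57.00 mm); Merging all regions: the regions partially overlap (shared area 53.20 mm²), so the edge portions inside another operand are dropped and the merged outline is re-measured after clipping — boundary = 126.12 mm. So its perimeter = 126.12 mm. Layer 49 is larger (126.12 vs 68.50 mm).

layer 49 (z = 12.25 mm)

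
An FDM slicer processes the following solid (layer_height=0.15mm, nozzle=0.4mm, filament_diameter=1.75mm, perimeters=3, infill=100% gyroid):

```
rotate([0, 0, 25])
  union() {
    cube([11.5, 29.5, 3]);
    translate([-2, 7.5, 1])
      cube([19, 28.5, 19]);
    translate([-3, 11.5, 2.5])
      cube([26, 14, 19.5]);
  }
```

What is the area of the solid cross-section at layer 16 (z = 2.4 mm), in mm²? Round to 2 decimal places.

627.75 mm²

At z = 2.4 mm: the cube (footprint 11.5×29.5) is included at this height (area 339.25 mm²); the cube at (-2, 7.5) (footprint 19×28.5) is included at this height (area 541.50 mm²); the cube at (-3, 11.5) does not reach this height (z outside [2.5, 22]); Combining (union): the regions partially overlap — summed areas 880.75 mm² minus the doubly-counted overlap 253.00 mm² gives 627.75 mm² — area = 627.75 mm²; (whole slice rotated 25° about Z — lengths, areas and connectivity unchanged). Overall, the cross-section is a single solid region. Net area = 627.75 mm².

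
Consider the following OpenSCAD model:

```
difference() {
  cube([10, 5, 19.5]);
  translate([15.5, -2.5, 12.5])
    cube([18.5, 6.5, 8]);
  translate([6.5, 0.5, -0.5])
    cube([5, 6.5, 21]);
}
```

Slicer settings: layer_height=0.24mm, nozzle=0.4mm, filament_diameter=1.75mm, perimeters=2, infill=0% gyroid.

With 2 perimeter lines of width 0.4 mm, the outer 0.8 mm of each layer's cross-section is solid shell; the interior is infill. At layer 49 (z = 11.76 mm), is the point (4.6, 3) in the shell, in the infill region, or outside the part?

At z = 11.76 mm: the 10×5 cube contributes its full rectangle; the cube at (15.5, -2.5) does not reach this height (z outside [12.5, 20.5]); the 5×6.5 cube at (6.5, 0.5) contributes its full rectangle; Taking the first minus the rest: starting from the 10×5 cube, the 5×6.5 cube at (6.5, 0.5) partially overlaps it — only the 15.75 mm² overlap (of its 32.50 mm²) is removed, clipping the outline — 1 connected region. Overall, the cross-section is a single solid region. The nearest boundary edge runs (6.50, 5.00)→(6.50, 0.50); distance from the point to it = 1.90 mm. The point is inside the cross-section and 1.90 mm from the nearest boundary — more than the 0.8 mm shell width (2 × 0.4), so it's in the infill interior.

infill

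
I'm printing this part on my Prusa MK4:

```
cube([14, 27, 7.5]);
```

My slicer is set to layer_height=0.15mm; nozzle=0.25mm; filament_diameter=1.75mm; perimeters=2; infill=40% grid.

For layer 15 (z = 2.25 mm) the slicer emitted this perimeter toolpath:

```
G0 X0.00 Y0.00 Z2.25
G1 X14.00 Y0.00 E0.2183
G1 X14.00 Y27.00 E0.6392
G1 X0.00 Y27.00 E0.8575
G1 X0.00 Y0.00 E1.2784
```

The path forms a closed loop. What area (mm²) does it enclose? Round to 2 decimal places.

378.00 mm²

Apply the shoelace formula to the sequence of (X, Y) vertices; enclosed area = 378.00 mm².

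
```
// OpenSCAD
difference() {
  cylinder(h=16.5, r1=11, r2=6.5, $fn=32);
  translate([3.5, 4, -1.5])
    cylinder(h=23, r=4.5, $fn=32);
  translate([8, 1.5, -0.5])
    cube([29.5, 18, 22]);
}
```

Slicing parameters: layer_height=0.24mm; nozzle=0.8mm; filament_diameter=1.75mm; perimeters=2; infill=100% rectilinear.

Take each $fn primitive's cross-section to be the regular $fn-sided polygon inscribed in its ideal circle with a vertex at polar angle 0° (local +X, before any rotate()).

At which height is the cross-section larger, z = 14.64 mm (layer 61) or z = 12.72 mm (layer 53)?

layer 53 (z = 12.72 mm)

Layer 61 (z = 14.64): the cone contributes a regular 32-gon of circumradius 7.007 (interpolated between r1=11 and r2=6.5 at t=0.887) (area = (32/2)·7.007²·sin(360°/32) = 153.27 mm²); the cylinder at (3.5, 4): section is a regular 32-gon, circumradius r=4.5 (area = (32/2)·4.500²·sin(360°/32) = 63.21 mm²); the 29.5×18 cube at (8, 1.5) contributes its full rectangle (area 531.00 mm²); Taking the first minus the rest: starting from the cone (153.27 mm²), the r=4.5 cylinder at (3.5, 4) partially overlaps it — only the 41.96 mm² overlap (of its 63.21 mm²) is removed, clipping the outline; the 29.5×18 cube at (8, 1.5) misses the remaining region (no effect) — area = 111.31 mm². So its area = 111.31 mm². Layer 53 (z = 12.72): the cone: at t=0.771 of its height the radius interpolates to r₁+(r₂−r₁)t = 7.531, giving a regular 32-gon of that circumradius (area = (32/2)·7.531²·sin(360°/32) = 177.03 mm²); the cylinder at (3.5, 4): section is a regular 32-gon, circumradius r=4.5 (area = (32/2)·4.500²·sin(360°/32) = 63.21 mm²); the cube at (8, 1.5) (footprint 29.5×18) is included at this height (area 531.00 mm²); After the difference (first − rest): starting from the cone (177.03 mm²), the r=4.5 cylinder at (3.5, 4) partially overlaps it — only the 46.98 mm² overlap (of its 63.21 mm²) is removed, clipping the outline; the 29.5×18 cube at (8, 1.5) misses the remaining region (no effect) — area = 130.05 mm². So its area = 130.05 mm². Layer 53 is larger (130.05 vs 111.31 mm²).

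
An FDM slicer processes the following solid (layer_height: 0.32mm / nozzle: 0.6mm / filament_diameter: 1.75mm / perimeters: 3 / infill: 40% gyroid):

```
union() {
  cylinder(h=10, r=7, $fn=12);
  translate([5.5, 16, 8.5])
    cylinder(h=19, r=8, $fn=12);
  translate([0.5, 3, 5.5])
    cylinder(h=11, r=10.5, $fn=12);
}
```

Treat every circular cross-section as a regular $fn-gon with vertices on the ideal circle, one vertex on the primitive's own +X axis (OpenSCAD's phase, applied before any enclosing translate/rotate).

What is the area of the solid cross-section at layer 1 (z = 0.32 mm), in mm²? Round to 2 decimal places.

At z = 0.32 mm: the r=7 cylinder contributes a regular 12-gon of circumradius 7 (area = (12/2)·7.000²·sin(360°/12) = 147.00 mm²); the cylinder at (5.5, 16) is absent (z outside [8.5, 27.5]); the cylinder at (0.5, 3) is not intersected at this z (z outside [5.5, 16.5]); Taking the union: only the r=7 cylinder is present, so the union is just that shape — area = 147.00 mm². Overall, the cross-section is a single solid region. Net area = 147.00 mm².

147.00 mm²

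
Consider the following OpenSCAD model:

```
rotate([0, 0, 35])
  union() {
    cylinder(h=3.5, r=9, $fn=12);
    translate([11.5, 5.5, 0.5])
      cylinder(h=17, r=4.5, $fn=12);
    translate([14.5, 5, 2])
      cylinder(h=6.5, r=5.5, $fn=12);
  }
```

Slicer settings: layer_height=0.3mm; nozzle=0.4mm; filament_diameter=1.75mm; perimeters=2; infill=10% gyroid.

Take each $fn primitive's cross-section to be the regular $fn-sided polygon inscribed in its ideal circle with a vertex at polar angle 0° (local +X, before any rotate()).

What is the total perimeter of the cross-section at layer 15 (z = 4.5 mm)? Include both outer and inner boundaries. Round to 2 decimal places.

37.63 mm

At z = 4.5 mm: the cylinder is not intersected at this z (z outside [0, 3.5]); the r=4.5 cylinder at (11.5, 5.5) contributes a regular 12-gon of circumradius 4.5 (perimeter = 2·12·4.500·sin(180°/12) = 27.95 mm); the r=5.5 cylinder at (14.5, 5) gives a regular 12-gon of circumradius 5.5 (constant along its height) (perimeter = 2·12·5.500·sin(180°/12) = 34.16 mm); Merging all regions: the regions partially overlap (shared area 44.92 mm²), so the edge portions inside another operand are dropped and the merged outline is re-measured after clipping — boundary = 37.63 mm; (rotated 35° about Z; rotation is an isometry so areas/perimeters/island counts are preserved). Overall, the cross-section is a single solid region. Total boundary length (outer) = 37.63 mm.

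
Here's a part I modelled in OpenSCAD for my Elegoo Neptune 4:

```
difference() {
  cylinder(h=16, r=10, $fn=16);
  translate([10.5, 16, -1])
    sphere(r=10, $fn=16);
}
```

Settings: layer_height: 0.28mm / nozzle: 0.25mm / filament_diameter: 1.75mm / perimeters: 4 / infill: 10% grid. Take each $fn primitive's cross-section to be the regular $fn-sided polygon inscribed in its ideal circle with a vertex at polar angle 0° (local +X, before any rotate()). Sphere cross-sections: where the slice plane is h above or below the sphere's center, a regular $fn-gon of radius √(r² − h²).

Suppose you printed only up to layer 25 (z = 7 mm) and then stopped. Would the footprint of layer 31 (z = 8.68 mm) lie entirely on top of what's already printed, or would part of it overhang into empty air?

entirely on top

Compare the two slices. At z = 7: the r=10 cylinder contributes a regular 16-gon of circumradius 10 (area = (16/2)·10.000²·sin(360°/16) = 306.15 mm²); the r=10 sphere at (10.5, 16) contributes a regular 16-gon of circumradius √(10²−8²) = 6.000 (area = (16/2)·6.000²·sin(360°/16) = 110.21 mm²); Taking the first minus the rest: starting from the r=10 cylinder (306.15 mm²), the r=10 sphere at (10.5, 16) misses the remaining region (no effect) — area = 306.15 mm². At z = 8.68: the r=10 cylinder contributes a regular 16-gon of circumradius 10 (area = (16/2)·10.000²·sin(360°/16) = 306.15 mm²); the r=10 sphere at (10.5, 16) contributes a regular 16-gon of circumradius √(10²−9.68²) = 2.510 (area = (16/2)·2.510²·sin(360°/16) = 19.28 mm²); After the difference (first − rest): starting from the r=10 cylinder (306.15 mm²), the r=10 sphere at (10.5, 16) misses the remaining region (no effect) — area = 306.15 mm². Checking containment: the cross-section at z = 8.68 is a subset of the cross-section at z = 7.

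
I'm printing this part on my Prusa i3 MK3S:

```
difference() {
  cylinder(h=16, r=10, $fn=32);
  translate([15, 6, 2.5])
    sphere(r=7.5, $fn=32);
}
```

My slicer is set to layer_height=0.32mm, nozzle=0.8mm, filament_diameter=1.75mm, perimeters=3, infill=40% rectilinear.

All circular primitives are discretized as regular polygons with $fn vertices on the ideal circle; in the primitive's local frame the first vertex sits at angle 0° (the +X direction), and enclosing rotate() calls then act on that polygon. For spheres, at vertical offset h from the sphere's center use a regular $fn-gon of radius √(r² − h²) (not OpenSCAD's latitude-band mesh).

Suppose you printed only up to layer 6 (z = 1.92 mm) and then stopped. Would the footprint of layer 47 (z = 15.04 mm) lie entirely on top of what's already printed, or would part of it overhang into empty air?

Compare the two slices. At z = 1.92: the r=10 cylinder gives a regular 32-gon of circumradius 10 (constant along its height) (area = (32/2)·10.000²·sin(360°/32) = 312.14 mm²); the r=7.5 sphere at (15, 6) contributes a regular 32-gon of circumradius √(7.5²−0.58²) = 7.478 (area = (32/2)·7.478²·sin(360°/32) = 174.53 mm²); After the difference (first − rest): starting from the r=10 cylinder (312.14 mm²), the r=7.5 sphere at (15, 6) partially overlaps it — only the 5.48 mm² overlap (of its 174.53 mm²) is removed, clipping the outline — area = 306.67 mm². At z = 15.04: the r=10 cylinder gives a regular 32-gon of circumradius 10 (constant along its height) (area = (32/2)·10.000²·sin(360°/32) = 312.14 mm²); the sphere at (15, 6) is not intersected at this z (|z−center|=12.540 > r=7.5); Subtracting the remaining from the first: none of the subtracted shapes is present at this height, so the r=10 cylinder is unchanged — area = 312.14 mm². Checking containment: at z = 15.04 the cross-section extends beyond the z = 1.92 cross-section by about 5.48 mm².

part overhangs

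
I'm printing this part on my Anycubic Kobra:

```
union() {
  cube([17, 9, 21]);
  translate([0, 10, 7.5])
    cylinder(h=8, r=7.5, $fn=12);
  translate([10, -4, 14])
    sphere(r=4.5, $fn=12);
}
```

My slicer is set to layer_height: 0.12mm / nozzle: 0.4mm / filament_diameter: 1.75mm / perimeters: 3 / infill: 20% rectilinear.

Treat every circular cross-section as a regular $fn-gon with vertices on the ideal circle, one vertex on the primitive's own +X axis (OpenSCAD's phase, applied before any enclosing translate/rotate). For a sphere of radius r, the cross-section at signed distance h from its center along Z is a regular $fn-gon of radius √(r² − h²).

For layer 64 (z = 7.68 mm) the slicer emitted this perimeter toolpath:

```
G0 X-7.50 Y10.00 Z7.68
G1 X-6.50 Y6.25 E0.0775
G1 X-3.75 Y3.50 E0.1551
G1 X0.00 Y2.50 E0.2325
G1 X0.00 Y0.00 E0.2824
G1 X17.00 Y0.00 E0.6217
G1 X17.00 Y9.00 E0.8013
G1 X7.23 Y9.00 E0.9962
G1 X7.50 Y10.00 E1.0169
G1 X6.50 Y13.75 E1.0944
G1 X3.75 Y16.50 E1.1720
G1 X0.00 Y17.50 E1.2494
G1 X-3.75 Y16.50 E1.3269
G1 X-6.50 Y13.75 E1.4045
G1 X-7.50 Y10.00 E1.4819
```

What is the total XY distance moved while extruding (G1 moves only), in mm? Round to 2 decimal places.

Sum the Euclidean lengths of each G1 segment: total = 74.26 mm.

74.26 mm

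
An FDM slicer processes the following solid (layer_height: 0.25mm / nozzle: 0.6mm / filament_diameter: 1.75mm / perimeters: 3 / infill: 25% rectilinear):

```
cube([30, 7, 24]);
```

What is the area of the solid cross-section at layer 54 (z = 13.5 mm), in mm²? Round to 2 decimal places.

210.00 mm²

At z = 13.5 mm: the 30×7 cube contributes its full rectangle (area 210.00 mm²). Overall, the cross-section is a single solid region. Net area = 210.00 mm².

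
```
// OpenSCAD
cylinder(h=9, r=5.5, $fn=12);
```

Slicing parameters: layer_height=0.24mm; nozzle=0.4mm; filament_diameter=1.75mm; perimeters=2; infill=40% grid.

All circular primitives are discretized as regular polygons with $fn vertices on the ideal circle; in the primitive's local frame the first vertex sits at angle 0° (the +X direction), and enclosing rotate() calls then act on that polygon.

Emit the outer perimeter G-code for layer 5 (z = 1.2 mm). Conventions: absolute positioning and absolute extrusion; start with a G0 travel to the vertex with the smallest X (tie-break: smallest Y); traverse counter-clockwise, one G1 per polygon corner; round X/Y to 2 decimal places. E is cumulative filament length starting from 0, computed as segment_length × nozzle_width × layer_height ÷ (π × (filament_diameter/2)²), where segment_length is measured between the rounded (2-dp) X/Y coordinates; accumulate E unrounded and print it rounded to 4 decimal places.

G0 X-5.50 Y0.00 Z1.20
G1 X-4.76 Y-2.75 E0.1137
G1 X-2.75 Y-4.76 E0.2271
G1 X0.00 Y-5.50 E0.3408
G1 X2.75 Y-4.76 E0.4544
G1 X4.76 Y-2.75 E0.5679
G1 X5.50 Y0.00 E0.6816
G1 X4.76 Y2.75 E0.7952
G1 X2.75 Y4.76 E0.9087
G1 X0.00 Y5.50 E1.0223
G1 X-2.75 Y4.76 E1.1360
G1 X-4.76 Y2.75 E1.2495
G1 X-5.50 Y0.00 E1.3631

At z = 1.2 mm: the r=5.5 cylinder contributes a regular 12-gon of circumradius 5.5. The outline is a single polygon with 12 vertices. Extrusion per mm of travel: 0.4 × 0.24 / (π × 0.875²) = 0.039912. Accumulating E over each segment gives final E = 1.3631.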